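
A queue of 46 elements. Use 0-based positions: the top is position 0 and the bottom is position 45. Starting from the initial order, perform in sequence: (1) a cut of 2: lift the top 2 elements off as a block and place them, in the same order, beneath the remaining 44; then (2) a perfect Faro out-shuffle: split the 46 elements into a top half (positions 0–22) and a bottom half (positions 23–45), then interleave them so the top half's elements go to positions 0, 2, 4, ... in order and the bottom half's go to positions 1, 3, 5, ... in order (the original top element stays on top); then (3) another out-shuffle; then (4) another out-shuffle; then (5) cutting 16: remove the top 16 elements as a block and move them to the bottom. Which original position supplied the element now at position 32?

36

Undo the operations in reverse order, starting from position 32:
  undo op 5 (cut 16): 32 ← 2
  undo op 4 (out-shuffle, from top half): 2 ← 1
  undo op 3 (out-shuffle, from bottom half): 1 ← 23
  undo op 2 (out-shuffle, from bottom half): 23 ← 34
  undo op 1 (cut 2): 34 ← 36
So the element at position 32 came from original position 36.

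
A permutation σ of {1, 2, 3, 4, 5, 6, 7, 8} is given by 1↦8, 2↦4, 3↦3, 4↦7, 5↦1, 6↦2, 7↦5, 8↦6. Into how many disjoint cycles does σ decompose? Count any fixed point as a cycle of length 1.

2

Cycle decomposition: (1 8 6 2 4 7 5) (3).
2 cycles.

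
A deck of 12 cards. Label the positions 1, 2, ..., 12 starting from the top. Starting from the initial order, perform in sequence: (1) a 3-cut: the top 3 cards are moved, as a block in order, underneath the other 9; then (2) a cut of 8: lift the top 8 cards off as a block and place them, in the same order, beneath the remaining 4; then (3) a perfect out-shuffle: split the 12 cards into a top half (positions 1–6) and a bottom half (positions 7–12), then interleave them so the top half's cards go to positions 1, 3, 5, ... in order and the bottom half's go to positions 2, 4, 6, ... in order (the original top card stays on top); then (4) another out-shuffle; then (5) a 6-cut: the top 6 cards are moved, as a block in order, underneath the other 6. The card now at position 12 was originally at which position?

4

Undo the operations in reverse order, starting from position 12:
  undo op 5 (cut 6): 12 ← 6
  undo op 4 (out-shuffle, from bottom half): 6 ← 9
  undo op 3 (out-shuffle, from top half): 9 ← 5
  undo op 2 (cut 8): 5 ← 1
  undo op 1 (cut 3): 1 ← 4
So the card at position 12 came from original position 4.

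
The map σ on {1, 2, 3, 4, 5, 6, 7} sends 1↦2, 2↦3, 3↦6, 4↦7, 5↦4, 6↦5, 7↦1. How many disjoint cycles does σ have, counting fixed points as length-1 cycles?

1

Cycle decomposition: (1 2 3 6 5 4 7).
1 cycle.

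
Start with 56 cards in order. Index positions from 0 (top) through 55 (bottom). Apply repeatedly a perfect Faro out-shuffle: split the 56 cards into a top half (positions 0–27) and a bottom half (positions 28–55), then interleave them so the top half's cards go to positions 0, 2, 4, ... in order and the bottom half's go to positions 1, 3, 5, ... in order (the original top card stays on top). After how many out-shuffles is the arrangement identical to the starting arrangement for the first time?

20

The out-shuffle permutes the 56 positions with cycle lengths [1, 1, 4, 10, 20, 20].
Every card is home exactly when every cycle has completed a whole number of laps, i.e. after lcm(1, 4, 10, 20) = 20 out-shuffles.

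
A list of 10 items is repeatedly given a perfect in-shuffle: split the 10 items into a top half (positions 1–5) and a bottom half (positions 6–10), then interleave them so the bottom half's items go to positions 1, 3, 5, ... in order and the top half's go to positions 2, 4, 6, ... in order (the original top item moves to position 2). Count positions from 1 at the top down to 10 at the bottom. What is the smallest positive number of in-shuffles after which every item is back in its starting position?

The in-shuffle permutes the 10 positions with cycle lengths [10].
Every item is home exactly when every cycle has completed a whole number of laps, i.e. after lcm(10) = 10 in-shuffles.

10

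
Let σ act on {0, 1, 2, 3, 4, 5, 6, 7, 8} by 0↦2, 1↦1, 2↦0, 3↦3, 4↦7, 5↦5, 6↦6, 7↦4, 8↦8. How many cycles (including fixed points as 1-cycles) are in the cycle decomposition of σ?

Cycle decomposition: (0 2) (1) (3) (4 7) (5) (6) (8).
7 cycles.

7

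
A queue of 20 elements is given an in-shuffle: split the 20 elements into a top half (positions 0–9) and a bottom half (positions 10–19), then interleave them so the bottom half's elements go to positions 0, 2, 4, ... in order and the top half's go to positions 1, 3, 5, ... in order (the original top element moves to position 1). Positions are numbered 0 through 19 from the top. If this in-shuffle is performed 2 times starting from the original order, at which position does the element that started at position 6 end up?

Track the element's position through each in-shuffle:
6 → 13 → 6

6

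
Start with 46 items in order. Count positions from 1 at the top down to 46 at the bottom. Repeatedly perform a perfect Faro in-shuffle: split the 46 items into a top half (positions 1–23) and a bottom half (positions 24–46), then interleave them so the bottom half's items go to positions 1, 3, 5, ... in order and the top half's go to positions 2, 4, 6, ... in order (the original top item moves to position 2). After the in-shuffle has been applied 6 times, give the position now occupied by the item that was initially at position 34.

Track the item's position through each in-shuffle:
34 → 21 → 42 → 37 → 27 → 7 → 14

14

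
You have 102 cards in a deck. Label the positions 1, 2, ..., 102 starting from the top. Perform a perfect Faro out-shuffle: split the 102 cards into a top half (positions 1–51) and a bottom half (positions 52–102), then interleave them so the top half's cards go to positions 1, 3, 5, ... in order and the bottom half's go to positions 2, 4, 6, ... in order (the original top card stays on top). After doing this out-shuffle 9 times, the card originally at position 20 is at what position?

33

Track the card's position through each out-shuffle:
20 → 39 → 77 → 52 → 2 → 3 → 5 → 9 → 17 → 33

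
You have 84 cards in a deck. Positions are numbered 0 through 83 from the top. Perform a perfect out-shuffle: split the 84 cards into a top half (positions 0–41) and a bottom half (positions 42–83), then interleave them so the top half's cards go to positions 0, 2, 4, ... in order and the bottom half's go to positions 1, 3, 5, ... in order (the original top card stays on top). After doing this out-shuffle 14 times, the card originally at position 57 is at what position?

55

Track position through each out-shuffle: 57 → 31 → 62 → 41 → 82 → ... (continuing for 14 shuffles total) → 55.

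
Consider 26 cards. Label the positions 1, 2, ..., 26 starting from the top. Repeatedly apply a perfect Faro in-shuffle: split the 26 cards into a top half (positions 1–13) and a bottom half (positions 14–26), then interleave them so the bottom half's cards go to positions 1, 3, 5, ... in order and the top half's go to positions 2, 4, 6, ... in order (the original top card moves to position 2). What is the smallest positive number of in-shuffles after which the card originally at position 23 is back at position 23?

Follow position 23 under repeated in-shuffles:
23 → 19 → 11 → 22 → 17 → 7 → 14 → 1 → 2 → 4 → 8 → 16 → 5 → 10 → 20 → 13 → 26 → 25 → 23
It first returns after 18 in-shuffles.

18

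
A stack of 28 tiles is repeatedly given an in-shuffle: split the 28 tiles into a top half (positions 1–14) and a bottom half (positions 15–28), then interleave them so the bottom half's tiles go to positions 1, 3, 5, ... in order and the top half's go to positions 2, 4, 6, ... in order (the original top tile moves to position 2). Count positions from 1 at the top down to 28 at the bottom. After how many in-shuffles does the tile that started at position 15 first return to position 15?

Follow position 15 under repeated in-shuffles:
15 → 1 → 2 → 4 → 8 → 16 → 3 → 6 → ... → 15 (length 28)
It first returns after 28 in-shuffles.

28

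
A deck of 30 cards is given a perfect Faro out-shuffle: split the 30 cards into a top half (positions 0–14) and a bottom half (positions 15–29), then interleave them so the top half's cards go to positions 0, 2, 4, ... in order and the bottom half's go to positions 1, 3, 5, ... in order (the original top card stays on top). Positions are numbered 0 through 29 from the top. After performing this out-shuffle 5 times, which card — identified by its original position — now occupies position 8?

22

Work backwards from position 8, undoing one out-shuffle at a time:
8 ← 4 ← 2 ← 1 ← 15 ← 22
So the card now at position 8 started at position 22.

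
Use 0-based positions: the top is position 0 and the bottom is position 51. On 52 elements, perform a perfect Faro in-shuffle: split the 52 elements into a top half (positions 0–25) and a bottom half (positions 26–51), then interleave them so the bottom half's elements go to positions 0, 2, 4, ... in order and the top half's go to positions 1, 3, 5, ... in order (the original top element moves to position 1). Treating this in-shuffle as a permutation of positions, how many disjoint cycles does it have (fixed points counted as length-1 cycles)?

1

Trace each unvisited position around until it returns:
(0 1 3 7 15 31 ... len 52)
1 cycle in total.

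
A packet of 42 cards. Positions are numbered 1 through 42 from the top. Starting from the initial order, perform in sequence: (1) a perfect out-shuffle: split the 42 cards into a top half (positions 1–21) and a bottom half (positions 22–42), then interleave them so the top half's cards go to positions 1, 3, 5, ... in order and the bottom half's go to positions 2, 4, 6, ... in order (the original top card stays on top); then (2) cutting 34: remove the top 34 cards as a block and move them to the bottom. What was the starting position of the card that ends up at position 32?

33

Undo the operations in reverse order, starting from position 32:
  undo op 2 (cut 34): 32 ← 24
  undo op 1 (out-shuffle, from bottom half): 24 ← 33
So the card at position 32 came from original position 33.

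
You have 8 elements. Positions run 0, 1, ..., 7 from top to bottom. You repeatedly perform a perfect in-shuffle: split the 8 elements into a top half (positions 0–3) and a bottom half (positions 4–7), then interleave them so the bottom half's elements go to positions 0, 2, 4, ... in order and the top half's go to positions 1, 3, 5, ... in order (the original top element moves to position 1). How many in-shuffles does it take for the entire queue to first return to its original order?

6

The in-shuffle permutes the 8 positions with cycle lengths [2, 6].
Every element is home exactly when every cycle has completed a whole number of laps, i.e. after lcm(2, 6) = 6 in-shuffles.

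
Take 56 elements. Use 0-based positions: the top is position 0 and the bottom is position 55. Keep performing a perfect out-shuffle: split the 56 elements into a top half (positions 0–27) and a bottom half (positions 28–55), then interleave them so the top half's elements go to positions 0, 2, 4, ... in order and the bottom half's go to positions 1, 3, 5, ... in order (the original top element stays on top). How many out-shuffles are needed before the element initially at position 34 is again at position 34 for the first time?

Follow position 34 under repeated out-shuffles:
34 → 13 → 26 → 52 → 49 → 43 → 31 → 7 → 14 → 28 → 1 → 2 → 4 → 8 → 16 → 32 → 9 → 18 → 36 → 17 → 34
It first returns after 20 out-shuffles.

20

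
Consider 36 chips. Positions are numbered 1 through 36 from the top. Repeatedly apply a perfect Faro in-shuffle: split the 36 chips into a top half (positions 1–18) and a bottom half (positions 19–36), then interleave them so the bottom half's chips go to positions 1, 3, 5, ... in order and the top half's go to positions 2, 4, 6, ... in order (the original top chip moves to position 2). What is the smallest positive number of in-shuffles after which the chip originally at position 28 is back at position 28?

36

Follow position 28 under repeated in-shuffles:
28 → 19 → 1 → 2 → 4 → 8 → 16 → 32 → ... → 28 (length 36)
It first returns after 36 in-shuffles.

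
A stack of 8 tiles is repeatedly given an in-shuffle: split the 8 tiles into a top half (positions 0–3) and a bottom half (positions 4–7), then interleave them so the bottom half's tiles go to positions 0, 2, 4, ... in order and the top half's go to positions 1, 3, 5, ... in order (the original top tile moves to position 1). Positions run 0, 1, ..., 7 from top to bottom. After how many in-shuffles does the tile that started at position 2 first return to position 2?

Follow position 2 under repeated in-shuffles:
2 → 5 → 2
It first returns after 2 in-shuffles.

2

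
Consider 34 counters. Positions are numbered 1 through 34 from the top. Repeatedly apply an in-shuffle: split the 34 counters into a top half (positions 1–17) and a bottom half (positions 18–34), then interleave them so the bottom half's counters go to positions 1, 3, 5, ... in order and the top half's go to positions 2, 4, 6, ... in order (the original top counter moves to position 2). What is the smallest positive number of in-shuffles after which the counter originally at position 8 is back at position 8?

Follow position 8 under repeated in-shuffles:
8 → 16 → 32 → 29 → 23 → 11 → 22 → 9 → 18 → 1 → 2 → 4 → 8
It first returns after 12 in-shuffles.

12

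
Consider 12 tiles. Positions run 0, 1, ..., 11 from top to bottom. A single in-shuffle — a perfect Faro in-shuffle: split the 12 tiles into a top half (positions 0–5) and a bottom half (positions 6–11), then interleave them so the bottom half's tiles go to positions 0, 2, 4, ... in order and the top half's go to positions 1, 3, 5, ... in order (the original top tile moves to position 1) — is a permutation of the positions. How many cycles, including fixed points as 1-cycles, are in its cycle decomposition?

1

Trace each unvisited position around until it returns:
(0 1 3 7 2 5 ... len 12)
1 cycle in total.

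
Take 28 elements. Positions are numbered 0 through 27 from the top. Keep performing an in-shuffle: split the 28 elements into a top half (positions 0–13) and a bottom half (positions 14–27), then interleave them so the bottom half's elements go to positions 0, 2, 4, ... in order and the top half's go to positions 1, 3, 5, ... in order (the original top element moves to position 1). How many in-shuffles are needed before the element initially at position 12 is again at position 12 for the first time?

28

Follow position 12 under repeated in-shuffles:
12 → 25 → 22 → 16 → 4 → 9 → 19 → 10 → ... → 12 (length 28)
It first returns after 28 in-shuffles.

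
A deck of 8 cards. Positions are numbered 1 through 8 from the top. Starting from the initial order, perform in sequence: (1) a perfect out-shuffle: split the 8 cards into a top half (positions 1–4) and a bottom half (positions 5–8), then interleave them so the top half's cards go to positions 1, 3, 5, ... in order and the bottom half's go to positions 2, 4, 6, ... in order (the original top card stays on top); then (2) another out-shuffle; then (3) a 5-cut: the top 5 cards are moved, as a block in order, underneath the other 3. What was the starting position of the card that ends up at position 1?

4

Undo the operations in reverse order, starting from position 1:
  undo op 3 (cut 5): 1 ← 6
  undo op 2 (out-shuffle, from bottom half): 6 ← 7
  undo op 1 (out-shuffle, from top half): 7 ← 4
So the card at position 1 came from original position 4.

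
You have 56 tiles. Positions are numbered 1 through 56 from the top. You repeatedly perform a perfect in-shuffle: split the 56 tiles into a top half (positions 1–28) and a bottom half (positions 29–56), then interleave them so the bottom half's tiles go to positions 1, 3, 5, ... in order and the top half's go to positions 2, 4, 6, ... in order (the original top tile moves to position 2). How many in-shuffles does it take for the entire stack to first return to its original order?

18

The in-shuffle permutes the 56 positions with cycle lengths [2, 18, 18, 18].
Every tile is home exactly when every cycle has completed a whole number of laps, i.e. after lcm(2, 18) = 18 in-shuffles.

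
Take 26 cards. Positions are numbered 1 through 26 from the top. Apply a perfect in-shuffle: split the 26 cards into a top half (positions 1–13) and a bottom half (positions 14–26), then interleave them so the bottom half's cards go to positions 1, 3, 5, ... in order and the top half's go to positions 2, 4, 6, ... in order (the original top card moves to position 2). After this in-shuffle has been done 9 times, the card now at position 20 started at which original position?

Work backwards from position 20, undoing one in-shuffle at a time:
20 ← 10 ← 5 ← 16 ← 8 ← 4 ← 2 ← 1 ← 14 ← 7
So the card now at position 20 started at position 7.

7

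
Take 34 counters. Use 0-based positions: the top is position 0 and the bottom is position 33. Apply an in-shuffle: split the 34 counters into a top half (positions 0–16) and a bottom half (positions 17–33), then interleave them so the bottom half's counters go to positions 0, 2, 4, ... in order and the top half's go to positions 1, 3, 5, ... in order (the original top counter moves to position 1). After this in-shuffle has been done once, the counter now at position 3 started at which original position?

Work backwards from position 3, undoing one in-shuffle at a time:
3 ← 1
So the counter now at position 3 started at position 1.

1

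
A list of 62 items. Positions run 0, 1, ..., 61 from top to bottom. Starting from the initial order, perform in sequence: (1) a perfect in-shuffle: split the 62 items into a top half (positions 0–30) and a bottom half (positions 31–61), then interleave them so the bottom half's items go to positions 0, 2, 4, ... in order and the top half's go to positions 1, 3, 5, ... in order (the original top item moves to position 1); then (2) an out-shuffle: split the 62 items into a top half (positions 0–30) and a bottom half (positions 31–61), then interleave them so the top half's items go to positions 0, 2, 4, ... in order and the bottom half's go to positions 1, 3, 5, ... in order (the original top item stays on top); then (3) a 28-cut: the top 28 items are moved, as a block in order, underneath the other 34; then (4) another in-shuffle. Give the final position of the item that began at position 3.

34

Track the item from position 3 forward through each operation:
  after op 1 (in-shuffle): 3 → 7
  after op 2 (out-shuffle): 7 → 14
  after op 3 (cut 28): 14 → 48
  after op 4 (in-shuffle): 48 → 34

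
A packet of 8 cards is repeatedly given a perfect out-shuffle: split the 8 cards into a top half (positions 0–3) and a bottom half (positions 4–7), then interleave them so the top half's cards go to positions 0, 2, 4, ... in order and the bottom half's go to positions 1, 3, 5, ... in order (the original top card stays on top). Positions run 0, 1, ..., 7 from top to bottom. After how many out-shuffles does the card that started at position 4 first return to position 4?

Follow position 4 under repeated out-shuffles:
4 → 1 → 2 → 4
It first returns after 3 out-shuffles.

3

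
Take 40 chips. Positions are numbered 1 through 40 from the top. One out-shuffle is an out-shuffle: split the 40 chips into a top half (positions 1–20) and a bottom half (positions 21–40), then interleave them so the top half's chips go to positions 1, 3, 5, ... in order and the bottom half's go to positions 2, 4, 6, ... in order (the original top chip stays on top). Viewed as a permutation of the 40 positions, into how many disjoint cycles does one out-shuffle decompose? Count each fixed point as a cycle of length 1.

6

Trace each unvisited position around until it returns:
(1) (2 3 5 9 17 33 ... len 12) (4 7 13 25 10 19 ... len 12) (8 15 29 18 35 30 ... len 12) (14 27) (40)
6 cycles in total.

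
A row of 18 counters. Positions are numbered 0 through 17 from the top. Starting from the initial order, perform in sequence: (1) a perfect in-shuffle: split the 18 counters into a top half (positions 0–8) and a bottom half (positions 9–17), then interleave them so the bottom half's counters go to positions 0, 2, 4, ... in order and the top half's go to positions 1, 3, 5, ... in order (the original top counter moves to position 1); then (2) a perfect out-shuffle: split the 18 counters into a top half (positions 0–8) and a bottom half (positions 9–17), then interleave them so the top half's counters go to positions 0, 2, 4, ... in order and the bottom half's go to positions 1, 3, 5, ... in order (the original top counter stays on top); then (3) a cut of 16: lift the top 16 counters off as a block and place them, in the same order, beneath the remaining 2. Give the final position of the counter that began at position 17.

17

Track the counter from position 17 forward through each operation:
  after op 1 (in-shuffle): 17 → 16
  after op 2 (out-shuffle): 16 → 15
  after op 3 (cut 16): 15 → 17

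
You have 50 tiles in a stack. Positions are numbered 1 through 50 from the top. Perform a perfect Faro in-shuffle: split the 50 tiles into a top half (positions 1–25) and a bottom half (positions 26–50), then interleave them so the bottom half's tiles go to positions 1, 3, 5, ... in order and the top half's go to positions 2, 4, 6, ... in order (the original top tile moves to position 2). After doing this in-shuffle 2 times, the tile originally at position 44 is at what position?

23

Track the tile's position through each in-shuffle:
44 → 37 → 23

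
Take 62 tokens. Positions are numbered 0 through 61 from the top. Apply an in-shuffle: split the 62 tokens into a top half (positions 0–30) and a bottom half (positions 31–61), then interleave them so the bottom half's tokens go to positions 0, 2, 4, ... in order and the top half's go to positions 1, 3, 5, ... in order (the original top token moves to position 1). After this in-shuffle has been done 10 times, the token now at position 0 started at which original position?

3

Work backwards from position 0, undoing one in-shuffle at a time:
0 ← 31 ← 15 ← 7 ← 3 ← 1 ← 0 ← 31 ← 15 ← 7 ← 3
So the token now at position 0 started at position 3.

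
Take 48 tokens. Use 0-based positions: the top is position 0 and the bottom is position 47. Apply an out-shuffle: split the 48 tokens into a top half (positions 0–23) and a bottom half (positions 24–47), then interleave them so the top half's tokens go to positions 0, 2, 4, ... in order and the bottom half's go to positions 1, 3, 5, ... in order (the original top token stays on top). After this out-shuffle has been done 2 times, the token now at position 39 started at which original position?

Work backwards from position 39, undoing one out-shuffle at a time:
39 ← 43 ← 45
So the token now at position 39 started at position 45.

45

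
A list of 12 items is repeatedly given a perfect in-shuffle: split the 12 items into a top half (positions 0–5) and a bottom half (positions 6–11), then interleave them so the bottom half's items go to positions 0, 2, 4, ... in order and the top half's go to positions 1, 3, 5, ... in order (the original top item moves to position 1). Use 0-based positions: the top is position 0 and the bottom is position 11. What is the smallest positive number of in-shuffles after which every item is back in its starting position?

The in-shuffle permutes the 12 positions with cycle lengths [12].
Every item is home exactly when every cycle has completed a whole number of laps, i.e. after lcm(12) = 12 in-shuffles.

12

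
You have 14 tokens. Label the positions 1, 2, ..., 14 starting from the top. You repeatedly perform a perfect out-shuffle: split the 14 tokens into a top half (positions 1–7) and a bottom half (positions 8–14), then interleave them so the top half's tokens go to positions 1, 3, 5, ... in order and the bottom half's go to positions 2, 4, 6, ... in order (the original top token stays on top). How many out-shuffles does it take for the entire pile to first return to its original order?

The out-shuffle permutes the 14 positions with cycle lengths [1, 1, 12].
Every token is home exactly when every cycle has completed a whole number of laps, i.e. after lcm(1, 12) = 12 out-shuffles.

12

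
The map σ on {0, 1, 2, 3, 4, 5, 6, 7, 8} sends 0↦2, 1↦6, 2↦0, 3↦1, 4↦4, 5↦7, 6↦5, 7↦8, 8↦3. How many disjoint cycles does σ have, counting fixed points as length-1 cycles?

3

Cycle decomposition: (0 2) (1 6 5 7 8 3) (4).
3 cycles.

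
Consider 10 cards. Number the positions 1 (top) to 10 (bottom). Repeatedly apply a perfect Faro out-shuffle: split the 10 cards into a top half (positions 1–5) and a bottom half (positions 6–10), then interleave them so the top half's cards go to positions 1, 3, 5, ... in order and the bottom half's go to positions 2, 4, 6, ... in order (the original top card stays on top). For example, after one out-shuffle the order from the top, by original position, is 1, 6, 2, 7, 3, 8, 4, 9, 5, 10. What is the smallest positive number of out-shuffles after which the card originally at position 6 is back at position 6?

Follow position 6 under repeated out-shuffles:
6 → 2 → 3 → 5 → 9 → 8 → 6
It first returns after 6 out-shuffles.

6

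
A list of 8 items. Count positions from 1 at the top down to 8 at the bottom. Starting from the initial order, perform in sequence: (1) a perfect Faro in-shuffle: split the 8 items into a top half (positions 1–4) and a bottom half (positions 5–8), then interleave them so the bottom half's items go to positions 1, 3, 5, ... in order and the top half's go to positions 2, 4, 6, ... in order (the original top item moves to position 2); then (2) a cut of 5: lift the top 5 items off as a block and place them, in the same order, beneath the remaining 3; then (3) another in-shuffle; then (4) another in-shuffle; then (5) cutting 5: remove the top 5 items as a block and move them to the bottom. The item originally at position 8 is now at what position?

Track the item from position 8 forward through each operation:
  after op 1 (in-shuffle): 8 → 7
  after op 2 (cut 5): 7 → 2
  after op 3 (in-shuffle): 2 → 4
  after op 4 (in-shuffle): 4 → 8
  after op 5 (cut 5): 8 → 3

3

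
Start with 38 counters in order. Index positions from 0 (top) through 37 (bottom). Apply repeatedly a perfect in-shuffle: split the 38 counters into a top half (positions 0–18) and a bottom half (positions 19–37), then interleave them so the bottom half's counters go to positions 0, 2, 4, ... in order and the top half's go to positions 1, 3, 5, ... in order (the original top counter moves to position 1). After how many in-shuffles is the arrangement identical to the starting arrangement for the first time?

The in-shuffle permutes the 38 positions with cycle lengths [2, 12, 12, 12].
Every counter is home exactly when every cycle has completed a whole number of laps, i.e. after lcm(2, 12) = 12 in-shuffles.

12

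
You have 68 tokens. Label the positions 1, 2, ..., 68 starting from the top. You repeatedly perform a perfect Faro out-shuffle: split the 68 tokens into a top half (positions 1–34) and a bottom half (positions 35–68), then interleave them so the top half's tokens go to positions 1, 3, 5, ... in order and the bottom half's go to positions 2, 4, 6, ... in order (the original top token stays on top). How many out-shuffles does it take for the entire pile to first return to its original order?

The out-shuffle permutes the 68 positions with cycle lengths [1, 1, 66].
Every token is home exactly when every cycle has completed a whole number of laps, i.e. after lcm(1, 66) = 66 out-shuffles.

66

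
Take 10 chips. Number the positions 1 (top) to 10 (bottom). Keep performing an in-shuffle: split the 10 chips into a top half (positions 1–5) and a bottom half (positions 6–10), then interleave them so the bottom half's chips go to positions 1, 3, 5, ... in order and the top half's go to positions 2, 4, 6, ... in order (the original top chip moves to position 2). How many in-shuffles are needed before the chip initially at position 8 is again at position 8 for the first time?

Follow position 8 under repeated in-shuffles:
8 → 5 → 10 → 9 → 7 → 3 → 6 → 1 → 2 → 4 → 8
It first returns after 10 in-shuffles.

10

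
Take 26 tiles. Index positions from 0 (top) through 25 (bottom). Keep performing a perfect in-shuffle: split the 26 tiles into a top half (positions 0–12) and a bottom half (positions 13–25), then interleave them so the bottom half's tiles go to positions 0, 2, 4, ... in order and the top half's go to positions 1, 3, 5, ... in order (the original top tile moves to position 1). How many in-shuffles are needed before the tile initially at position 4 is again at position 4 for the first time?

18

Follow position 4 under repeated in-shuffles:
4 → 9 → 19 → 12 → 25 → 24 → 22 → 18 → 10 → 21 → 16 → 6 → 13 → 0 → 1 → 3 → 7 → 15 → 4
It first returns after 18 in-shuffles.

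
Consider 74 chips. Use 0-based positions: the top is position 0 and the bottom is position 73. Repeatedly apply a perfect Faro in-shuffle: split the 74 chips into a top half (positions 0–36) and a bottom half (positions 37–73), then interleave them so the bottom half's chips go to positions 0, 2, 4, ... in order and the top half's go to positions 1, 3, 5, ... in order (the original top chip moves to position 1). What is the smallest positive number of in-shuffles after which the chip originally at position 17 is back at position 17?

Follow position 17 under repeated in-shuffles:
17 → 35 → 71 → 68 → 62 → 50 → 26 → 53 → 32 → 65 → 56 → 38 → 2 → 5 → 11 → 23 → 47 → 20 → 41 → 8 → 17
It first returns after 20 in-shuffles.

20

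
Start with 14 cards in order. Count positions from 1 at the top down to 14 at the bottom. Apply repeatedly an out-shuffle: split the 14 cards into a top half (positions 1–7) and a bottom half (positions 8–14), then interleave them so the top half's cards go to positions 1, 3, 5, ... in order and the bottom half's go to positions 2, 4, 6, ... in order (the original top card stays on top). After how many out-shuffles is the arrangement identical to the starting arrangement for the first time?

12

The out-shuffle permutes the 14 positions with cycle lengths [1, 1, 12].
Every card is home exactly when every cycle has completed a whole number of laps, i.e. after lcm(1, 12) = 12 out-shuffles.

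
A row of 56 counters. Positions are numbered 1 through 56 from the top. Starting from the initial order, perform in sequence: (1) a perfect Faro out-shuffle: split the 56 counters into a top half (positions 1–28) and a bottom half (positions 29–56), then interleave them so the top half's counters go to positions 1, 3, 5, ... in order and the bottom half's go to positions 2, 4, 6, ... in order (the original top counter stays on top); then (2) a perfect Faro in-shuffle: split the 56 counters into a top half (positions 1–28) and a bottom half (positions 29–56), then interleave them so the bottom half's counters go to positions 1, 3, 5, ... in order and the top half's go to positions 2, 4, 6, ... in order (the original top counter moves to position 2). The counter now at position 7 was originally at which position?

Undo the operations in reverse order, starting from position 7:
  undo op 2 (in-shuffle, from bottom half): 7 ← 32
  undo op 1 (out-shuffle, from bottom half): 32 ← 44
So the counter at position 7 came from original position 44.

44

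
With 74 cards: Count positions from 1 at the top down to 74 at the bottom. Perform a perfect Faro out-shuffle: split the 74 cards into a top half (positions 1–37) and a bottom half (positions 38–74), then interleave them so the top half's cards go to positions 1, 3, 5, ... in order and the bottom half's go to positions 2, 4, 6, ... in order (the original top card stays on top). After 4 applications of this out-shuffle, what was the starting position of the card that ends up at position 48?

45

Work backwards from position 48, undoing one out-shuffle at a time:
48 ← 61 ← 31 ← 16 ← 45
So the card now at position 48 started at position 45.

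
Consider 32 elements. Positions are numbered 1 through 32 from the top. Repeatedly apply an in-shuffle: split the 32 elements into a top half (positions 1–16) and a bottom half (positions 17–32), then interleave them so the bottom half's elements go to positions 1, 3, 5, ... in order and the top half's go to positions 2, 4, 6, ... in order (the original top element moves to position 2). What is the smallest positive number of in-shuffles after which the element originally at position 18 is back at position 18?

Follow position 18 under repeated in-shuffles:
18 → 3 → 6 → 12 → 24 → 15 → 30 → 27 → 21 → 9 → 18
It first returns after 10 in-shuffles.

10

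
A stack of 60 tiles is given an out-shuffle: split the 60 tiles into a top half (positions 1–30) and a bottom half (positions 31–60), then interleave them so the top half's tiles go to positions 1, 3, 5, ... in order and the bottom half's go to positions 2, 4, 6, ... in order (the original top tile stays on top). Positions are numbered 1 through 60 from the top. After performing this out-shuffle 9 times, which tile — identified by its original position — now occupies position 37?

55

Work backwards from position 37, undoing one out-shuffle at a time:
37 ← 19 ← 10 ← 35 ← 18 ← 39 ← 20 ← 40 ← 50 ← 55
So the tile now at position 37 started at position 55.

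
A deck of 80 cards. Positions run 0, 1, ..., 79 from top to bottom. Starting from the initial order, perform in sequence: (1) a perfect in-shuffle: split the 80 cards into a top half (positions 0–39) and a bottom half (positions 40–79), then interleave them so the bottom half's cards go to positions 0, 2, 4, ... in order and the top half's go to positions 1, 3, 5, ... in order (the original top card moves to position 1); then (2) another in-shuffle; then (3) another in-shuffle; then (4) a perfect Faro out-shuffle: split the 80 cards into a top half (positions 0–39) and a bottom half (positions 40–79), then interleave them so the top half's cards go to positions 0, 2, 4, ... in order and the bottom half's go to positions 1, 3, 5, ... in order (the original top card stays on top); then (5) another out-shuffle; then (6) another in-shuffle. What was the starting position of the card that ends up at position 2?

13

Undo the operations in reverse order, starting from position 2:
  undo op 6 (in-shuffle, from bottom half): 2 ← 41
  undo op 5 (out-shuffle, from bottom half): 41 ← 60
  undo op 4 (out-shuffle, from top half): 60 ← 30
  undo op 3 (in-shuffle, from bottom half): 30 ← 55
  undo op 2 (in-shuffle, from top half): 55 ← 27
  undo op 1 (in-shuffle, from top half): 27 ← 13
So the card at position 2 came from original position 13.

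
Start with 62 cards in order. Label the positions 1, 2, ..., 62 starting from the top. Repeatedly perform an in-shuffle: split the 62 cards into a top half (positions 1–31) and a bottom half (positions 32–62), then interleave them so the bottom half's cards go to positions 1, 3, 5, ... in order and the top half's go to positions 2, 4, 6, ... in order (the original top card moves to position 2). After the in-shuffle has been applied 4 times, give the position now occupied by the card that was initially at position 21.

Track the card's position through each in-shuffle:
21 → 42 → 21 → 42 → 21

21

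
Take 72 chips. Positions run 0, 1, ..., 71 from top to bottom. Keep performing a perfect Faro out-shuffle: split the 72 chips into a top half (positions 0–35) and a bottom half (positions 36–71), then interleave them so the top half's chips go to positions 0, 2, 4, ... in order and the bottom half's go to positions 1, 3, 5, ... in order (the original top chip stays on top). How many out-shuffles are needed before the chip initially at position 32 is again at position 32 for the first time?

Follow position 32 under repeated out-shuffles:
32 → 64 → 57 → 43 → 15 → 30 → 60 → 49 → ... → 32 (length 35)
It first returns after 35 out-shuffles.

35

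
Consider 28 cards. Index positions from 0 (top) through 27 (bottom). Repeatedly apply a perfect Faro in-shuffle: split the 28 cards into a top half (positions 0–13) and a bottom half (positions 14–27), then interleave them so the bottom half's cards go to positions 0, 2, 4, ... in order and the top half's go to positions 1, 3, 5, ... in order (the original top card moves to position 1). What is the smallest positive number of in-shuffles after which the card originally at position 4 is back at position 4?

Follow position 4 under repeated in-shuffles:
4 → 9 → 19 → 10 → 21 → 14 → 0 → 1 → ... → 4 (length 28)
It first returns after 28 in-shuffles.

28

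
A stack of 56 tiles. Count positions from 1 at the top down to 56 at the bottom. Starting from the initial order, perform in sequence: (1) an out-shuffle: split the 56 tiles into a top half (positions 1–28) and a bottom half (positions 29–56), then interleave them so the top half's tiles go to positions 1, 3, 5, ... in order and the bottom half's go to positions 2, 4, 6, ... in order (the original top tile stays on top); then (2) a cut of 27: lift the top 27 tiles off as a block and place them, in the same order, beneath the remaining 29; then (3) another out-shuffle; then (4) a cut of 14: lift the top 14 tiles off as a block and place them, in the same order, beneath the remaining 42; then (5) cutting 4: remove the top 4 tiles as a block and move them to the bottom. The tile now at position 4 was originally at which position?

33

Undo the operations in reverse order, starting from position 4:
  undo op 5 (cut 4): 4 ← 8
  undo op 4 (cut 14): 8 ← 22
  undo op 3 (out-shuffle, from bottom half): 22 ← 39
  undo op 2 (cut 27): 39 ← 10
  undo op 1 (out-shuffle, from bottom half): 10 ← 33
So the tile at position 4 came from original position 33.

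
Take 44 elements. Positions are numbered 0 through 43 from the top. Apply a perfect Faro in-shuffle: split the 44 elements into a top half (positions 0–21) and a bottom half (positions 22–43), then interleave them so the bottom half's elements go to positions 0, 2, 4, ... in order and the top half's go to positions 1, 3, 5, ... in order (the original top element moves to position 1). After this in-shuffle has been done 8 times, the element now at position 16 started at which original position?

1

Work backwards from position 16, undoing one in-shuffle at a time:
16 ← 30 ← 37 ← 18 ← 31 ← 15 ← 7 ← 3 ← 1
So the element now at position 16 started at position 1.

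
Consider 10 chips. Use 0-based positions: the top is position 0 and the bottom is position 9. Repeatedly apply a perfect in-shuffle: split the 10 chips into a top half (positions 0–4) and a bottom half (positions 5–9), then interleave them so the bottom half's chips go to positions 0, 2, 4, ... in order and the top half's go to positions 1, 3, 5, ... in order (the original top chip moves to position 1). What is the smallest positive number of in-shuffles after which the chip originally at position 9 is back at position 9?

10

Follow position 9 under repeated in-shuffles:
9 → 8 → 6 → 2 → 5 → 0 → 1 → 3 → 7 → 4 → 9
It first returns after 10 in-shuffles.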